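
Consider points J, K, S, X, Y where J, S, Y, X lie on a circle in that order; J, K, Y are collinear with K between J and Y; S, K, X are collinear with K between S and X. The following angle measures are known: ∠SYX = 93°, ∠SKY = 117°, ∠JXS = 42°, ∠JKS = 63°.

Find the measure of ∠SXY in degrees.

∠SXY = 66°

1. ∠SJX = 87°  [cyclic JSYX, opposite ∠J+∠Y]
2. ∠JSX = 51°  [△JSX]
3. ∠XKY = 63°  [vertical angles at K]
4. ∠JYX = 51°  [same arc JX]
5. ∠SXY = 66°  [△YKX]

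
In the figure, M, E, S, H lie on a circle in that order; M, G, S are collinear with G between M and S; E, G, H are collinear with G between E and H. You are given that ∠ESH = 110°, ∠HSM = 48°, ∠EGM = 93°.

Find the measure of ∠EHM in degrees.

1. ∠EMH = 70°  [cyclic MESH, opposite ∠M+∠S]
2. ∠HEM = 48°  [same arc MH]
3. ∠EHM = 62°  [△MEH]

∠EHM = 62°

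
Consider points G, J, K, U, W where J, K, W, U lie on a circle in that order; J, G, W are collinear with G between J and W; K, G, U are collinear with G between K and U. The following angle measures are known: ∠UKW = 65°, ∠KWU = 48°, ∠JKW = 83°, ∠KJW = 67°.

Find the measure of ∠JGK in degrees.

∠JGK = 95°

1. ∠UJW = 65°  [same arc WU]
2. ∠KUW = 67°  [△KWU]
3. ∠JUW = 97°  [cyclic JKWU, opposite ∠K+∠U]
4. ∠JWU = 18°  [△JWU]
5. ∠UGW = 95°  [△WGU]
6. ∠JGK = 95°  [vertical angles at G]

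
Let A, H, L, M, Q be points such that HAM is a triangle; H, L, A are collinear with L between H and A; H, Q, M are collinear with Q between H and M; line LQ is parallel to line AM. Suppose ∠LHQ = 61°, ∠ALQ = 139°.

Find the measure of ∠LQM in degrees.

1. ∠HLQ = 41°  [linear pair at L on HA]
2. ∠HQL = 78°  [△HLQ]
3. ∠LQM = 102°  [linear pair at Q on HM]

∠LQM = 102°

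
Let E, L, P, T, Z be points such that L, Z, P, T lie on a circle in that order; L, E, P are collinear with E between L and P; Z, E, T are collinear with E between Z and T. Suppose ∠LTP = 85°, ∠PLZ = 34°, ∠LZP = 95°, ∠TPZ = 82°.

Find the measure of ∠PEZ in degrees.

1. ∠PTZ = 34°  [same arc ZP]
2. ∠LPZ = 51°  [△LZP]
3. ∠PZT = 64°  [△ZPT]
4. ∠PEZ = 65°  [△ZEP]

∠PEZ = 65°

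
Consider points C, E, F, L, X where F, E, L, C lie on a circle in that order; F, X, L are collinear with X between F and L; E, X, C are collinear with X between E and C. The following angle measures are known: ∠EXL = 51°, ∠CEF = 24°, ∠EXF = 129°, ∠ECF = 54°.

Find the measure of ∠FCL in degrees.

1. ∠CXF = 51°  [vertical angles at X]
2. ∠CLF = 24°  [same arc FC]
3. ∠CFL = 75°  [△FXC]
4. ∠FCL = 81°  [△FLC]

∠FCL = 81°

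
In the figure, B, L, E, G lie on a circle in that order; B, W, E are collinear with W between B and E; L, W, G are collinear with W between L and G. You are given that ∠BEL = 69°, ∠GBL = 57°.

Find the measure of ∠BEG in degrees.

∠BEG = 54°

1. ∠BGL = 69°  [same arc BL]
2. ∠BLG = 54°  [△BLG]
3. ∠BEG = 54°  [same arc BG]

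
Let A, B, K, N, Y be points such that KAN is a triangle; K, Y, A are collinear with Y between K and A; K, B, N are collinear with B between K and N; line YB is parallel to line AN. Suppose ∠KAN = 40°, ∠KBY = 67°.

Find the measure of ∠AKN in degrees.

1. ∠BYK = 40°  [YB∥AN, corresponding at Y]
2. ∠BKY = 73°  [△KYB]
3. ∠AKN = 73°  [Y on KA, B on KN]

∠AKN = 73°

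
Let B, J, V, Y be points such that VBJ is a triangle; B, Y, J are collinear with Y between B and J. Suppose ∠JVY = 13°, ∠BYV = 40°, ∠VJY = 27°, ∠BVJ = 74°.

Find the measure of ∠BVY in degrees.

∠BVY = 61°

1. ∠BJV = 27°  [Y on ray JB]
2. ∠JBV = 79°  [△VBJ]
3. ∠VBY = 79°  [Y on ray BJ]
4. ∠BVY = 61°  [△VBY]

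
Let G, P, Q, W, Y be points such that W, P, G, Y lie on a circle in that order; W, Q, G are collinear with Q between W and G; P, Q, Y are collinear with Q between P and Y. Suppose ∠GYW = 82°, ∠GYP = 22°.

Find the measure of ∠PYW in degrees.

∠PYW = 60°

1. ∠GPW = 98°  [cyclic WPGY, opposite ∠P+∠Y]
2. ∠GWP = 22°  [same arc PG]
3. ∠PGW = 60°  [△WPG]
4. ∠PYW = 60°  [same arc WP]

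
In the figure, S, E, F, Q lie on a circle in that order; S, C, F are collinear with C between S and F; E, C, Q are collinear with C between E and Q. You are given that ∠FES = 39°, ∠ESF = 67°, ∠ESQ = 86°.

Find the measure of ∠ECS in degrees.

∠ECS = 93°

1. ∠EFS = 74°  [△SEF]
2. ∠EQS = 74°  [same arc SE]
3. ∠QES = 20°  [△SEQ]
4. ∠ECS = 93°  [△SCE]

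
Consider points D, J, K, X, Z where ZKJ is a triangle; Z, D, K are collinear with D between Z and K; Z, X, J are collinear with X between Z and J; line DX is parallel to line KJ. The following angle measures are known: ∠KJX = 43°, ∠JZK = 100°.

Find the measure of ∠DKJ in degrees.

∠DKJ = 37°

1. ∠KJZ = 43°  [X on ray JZ]
2. ∠JKZ = 37°  [△ZKJ]
3. ∠DKJ = 37°  [D on ray KZ]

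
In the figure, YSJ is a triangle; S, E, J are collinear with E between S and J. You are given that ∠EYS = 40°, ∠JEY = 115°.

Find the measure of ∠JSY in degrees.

∠JSY = 75°

1. ∠SEY = 65°  [linear pair at E on SJ]
2. ∠ESY = 75°  [△YSE]
3. ∠JSY = 75°  [E on ray SJ]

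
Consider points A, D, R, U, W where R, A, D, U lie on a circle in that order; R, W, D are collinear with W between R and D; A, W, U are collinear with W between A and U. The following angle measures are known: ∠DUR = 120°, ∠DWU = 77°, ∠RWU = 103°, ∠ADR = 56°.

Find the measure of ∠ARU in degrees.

∠ARU = 85°

1. ∠DAR = 60°  [cyclic RADU, opposite ∠A+∠U]
2. ∠AWR = 77°  [vertical angles at W]
3. ∠AUR = 56°  [same arc RA]
4. ∠ARD = 64°  [△RAD]
5. ∠RAU = 39°  [△RWA]
6. ∠ARU = 85°  [△RAU]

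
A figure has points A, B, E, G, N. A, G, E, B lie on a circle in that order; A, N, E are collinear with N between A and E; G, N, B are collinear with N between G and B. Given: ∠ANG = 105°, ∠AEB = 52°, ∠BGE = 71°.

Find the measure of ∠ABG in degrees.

∠ABG = 34°

1. ∠BNE = 105°  [vertical angles at N]
2. ∠BAE = 71°  [same arc EB]
3. ∠ANB = 75°  [linear pair at N on AE]
4. ∠ABG = 34°  [△ANB]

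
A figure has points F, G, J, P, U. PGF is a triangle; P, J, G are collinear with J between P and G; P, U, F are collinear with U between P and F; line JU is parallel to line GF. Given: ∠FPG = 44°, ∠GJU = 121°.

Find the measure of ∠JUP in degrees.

∠JUP = 77°

1. ∠JPU = 44°  [J on PG, U on PF]
2. ∠PJU = 59°  [linear pair at J on PG]
3. ∠JUP = 77°  [△PJU]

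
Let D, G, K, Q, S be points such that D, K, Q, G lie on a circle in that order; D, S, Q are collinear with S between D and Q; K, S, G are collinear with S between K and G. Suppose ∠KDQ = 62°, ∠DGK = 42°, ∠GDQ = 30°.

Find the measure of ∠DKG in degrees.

1. ∠KGQ = 62°  [same arc KQ]
2. ∠GKQ = 30°  [same arc QG]
3. ∠GQK = 88°  [△KQG]
4. ∠GDK = 92°  [cyclic DKQG, opposite ∠D+∠Q]
5. ∠DKG = 46°  [△DKG]

∠DKG = 46°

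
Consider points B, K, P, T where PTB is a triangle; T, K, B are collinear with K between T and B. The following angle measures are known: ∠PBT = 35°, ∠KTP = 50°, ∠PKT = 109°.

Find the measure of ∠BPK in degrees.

∠BPK = 74°

1. ∠KBP = 35°  [K on ray BT]
2. ∠BKP = 71°  [linear pair at K on TB]
3. ∠BPK = 74°  [△PKB]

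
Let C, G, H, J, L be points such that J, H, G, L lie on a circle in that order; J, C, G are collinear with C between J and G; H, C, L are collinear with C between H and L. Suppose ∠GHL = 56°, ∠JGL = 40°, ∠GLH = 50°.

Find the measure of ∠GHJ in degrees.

∠GHJ = 96°

1. ∠GJL = 56°  [same arc GL]
2. ∠GLJ = 84°  [△JGL]
3. ∠GHJ = 96°  [cyclic JHGL, opposite ∠H+∠L]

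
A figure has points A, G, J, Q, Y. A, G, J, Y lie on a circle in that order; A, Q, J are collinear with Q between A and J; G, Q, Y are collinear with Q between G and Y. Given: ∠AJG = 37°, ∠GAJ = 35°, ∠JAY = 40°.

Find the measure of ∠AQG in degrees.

1. ∠JGY = 40°  [same arc JY]
2. ∠GQJ = 103°  [△GQJ]
3. ∠AQG = 77°  [linear pair at Q on AJ]

∠AQG = 77°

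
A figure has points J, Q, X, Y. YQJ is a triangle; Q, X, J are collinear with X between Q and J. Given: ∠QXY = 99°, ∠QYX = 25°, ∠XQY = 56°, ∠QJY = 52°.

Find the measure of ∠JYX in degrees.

1. ∠JXY = 81°  [linear pair at X on QJ]
2. ∠XJY = 52°  [X on ray JQ]
3. ∠JYX = 47°  [△YXJ]

∠JYX = 47°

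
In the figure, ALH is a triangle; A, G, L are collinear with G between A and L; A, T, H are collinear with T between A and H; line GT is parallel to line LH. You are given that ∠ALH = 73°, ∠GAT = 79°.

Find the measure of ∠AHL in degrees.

∠AHL = 28°

1. ∠AGT = 73°  [GT∥LH, corresponding at G]
2. ∠ATG = 28°  [△AGT]
3. ∠AHL = 28°  [GT∥LH, corresponding at T]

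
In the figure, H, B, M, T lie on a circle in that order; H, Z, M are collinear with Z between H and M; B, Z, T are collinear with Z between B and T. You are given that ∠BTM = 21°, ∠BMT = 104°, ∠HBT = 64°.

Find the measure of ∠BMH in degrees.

∠BMH = 40°

1. ∠BHT = 76°  [cyclic HBMT, opposite ∠H+∠M]
2. ∠BTH = 40°  [△HBT]
3. ∠BMH = 40°  [same arc HB]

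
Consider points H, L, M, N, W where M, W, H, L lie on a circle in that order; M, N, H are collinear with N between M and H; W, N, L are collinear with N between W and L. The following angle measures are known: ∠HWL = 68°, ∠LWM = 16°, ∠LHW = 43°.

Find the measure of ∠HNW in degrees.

1. ∠HML = 68°  [same arc HL]
2. ∠HLW = 69°  [△WHL]
3. ∠LHM = 16°  [same arc ML]
4. ∠HLM = 96°  [△MHL]
5. ∠HMW = 69°  [same arc WH]
6. ∠HWM = 84°  [cyclic MWHL, opposite ∠W+∠L]
7. ∠MHW = 27°  [△MWH]
8. ∠HNW = 85°  [△WNH]

∠HNW = 85°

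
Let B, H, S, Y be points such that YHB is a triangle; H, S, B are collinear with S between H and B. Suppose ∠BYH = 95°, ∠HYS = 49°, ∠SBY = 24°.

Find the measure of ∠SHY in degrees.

∠SHY = 61°

1. ∠HBY = 24°  [S on ray BH]
2. ∠BHY = 61°  [△YHB]
3. ∠SHY = 61°  [S on ray HB]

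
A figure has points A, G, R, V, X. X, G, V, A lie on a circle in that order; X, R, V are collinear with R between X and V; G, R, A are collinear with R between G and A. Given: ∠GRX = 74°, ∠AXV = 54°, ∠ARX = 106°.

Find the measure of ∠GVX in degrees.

∠GVX = 20°

1. ∠GRV = 106°  [linear pair at R on XV]
2. ∠AGV = 54°  [same arc VA]
3. ∠GVX = 20°  [△GRV]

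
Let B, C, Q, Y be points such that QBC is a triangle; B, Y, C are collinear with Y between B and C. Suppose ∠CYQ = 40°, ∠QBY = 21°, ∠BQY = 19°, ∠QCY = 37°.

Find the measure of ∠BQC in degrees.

1. ∠CBQ = 21°  [Y on ray BC]
2. ∠BCQ = 37°  [Y on ray CB]
3. ∠BQC = 122°  [△QBC]

∠BQC = 122°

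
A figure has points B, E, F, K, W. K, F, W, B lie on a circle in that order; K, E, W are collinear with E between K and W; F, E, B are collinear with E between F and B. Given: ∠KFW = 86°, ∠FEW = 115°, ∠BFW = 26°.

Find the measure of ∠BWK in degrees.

1. ∠KBW = 94°  [cyclic KFWB, opposite ∠F+∠B]
2. ∠BKW = 26°  [same arc WB]
3. ∠BWK = 60°  [△KWB]

∠BWK = 60°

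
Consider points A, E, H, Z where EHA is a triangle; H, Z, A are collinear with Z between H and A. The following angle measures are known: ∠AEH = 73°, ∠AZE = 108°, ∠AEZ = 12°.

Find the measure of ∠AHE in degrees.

∠AHE = 47°

1. ∠EAZ = 60°  [△EZA]
2. ∠EAH = 60°  [Z on ray AH]
3. ∠AHE = 47°  [△EHA]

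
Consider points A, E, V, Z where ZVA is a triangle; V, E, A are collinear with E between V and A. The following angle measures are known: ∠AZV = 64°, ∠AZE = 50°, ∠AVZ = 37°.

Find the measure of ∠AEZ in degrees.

1. ∠VAZ = 79°  [△ZVA]
2. ∠EAZ = 79°  [E on ray AV]
3. ∠AEZ = 51°  [△ZEA]

∠AEZ = 51°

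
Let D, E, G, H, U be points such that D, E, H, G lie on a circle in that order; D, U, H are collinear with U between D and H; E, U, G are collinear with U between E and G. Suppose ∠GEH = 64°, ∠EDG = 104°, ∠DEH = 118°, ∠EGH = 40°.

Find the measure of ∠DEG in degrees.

∠DEG = 54°

1. ∠GDH = 64°  [same arc HG]
2. ∠DGH = 62°  [cyclic DEHG, opposite ∠E+∠G]
3. ∠DHG = 54°  [△DHG]
4. ∠DEG = 54°  [same arc DG]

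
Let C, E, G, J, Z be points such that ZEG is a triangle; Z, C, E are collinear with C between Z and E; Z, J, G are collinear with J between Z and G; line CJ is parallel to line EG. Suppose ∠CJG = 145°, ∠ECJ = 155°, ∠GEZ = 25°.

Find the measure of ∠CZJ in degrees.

∠CZJ = 120°

1. ∠CJZ = 35°  [linear pair at J on ZG]
2. ∠JCZ = 25°  [linear pair at C on ZE]
3. ∠CZJ = 120°  [△ZCJ]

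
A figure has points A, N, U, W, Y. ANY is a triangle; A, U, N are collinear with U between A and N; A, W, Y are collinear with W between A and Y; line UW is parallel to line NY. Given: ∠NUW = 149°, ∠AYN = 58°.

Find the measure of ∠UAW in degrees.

∠UAW = 91°

1. ∠AUW = 31°  [linear pair at U on AN]
2. ∠AWU = 58°  [UW∥NY, corresponding at W]
3. ∠UAW = 91°  [△AUW]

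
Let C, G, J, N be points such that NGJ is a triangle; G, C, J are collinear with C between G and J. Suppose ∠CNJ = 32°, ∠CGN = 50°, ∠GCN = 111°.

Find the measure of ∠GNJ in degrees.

∠GNJ = 51°

1. ∠JGN = 50°  [C on ray GJ]
2. ∠JCN = 69°  [linear pair at C on GJ]
3. ∠CJN = 79°  [△NCJ]
4. ∠GJN = 79°  [C on ray JG]
5. ∠GNJ = 51°  [△NGJ]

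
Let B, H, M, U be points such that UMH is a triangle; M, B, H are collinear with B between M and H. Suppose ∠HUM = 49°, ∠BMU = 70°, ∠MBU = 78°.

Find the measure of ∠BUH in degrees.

1. ∠HMU = 70°  [B on ray MH]
2. ∠HBU = 102°  [linear pair at B on MH]
3. ∠MHU = 61°  [△UMH]
4. ∠BHU = 61°  [B on ray HM]
5. ∠BUH = 17°  [△UBH]

∠BUH = 17°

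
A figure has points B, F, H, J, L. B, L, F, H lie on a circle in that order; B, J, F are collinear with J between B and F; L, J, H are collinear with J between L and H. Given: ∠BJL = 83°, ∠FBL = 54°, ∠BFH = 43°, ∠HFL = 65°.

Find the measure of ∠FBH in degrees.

1. ∠FHL = 54°  [same arc LF]
2. ∠FLH = 61°  [△LFH]
3. ∠FBH = 61°  [same arc FH]

∠FBH = 61°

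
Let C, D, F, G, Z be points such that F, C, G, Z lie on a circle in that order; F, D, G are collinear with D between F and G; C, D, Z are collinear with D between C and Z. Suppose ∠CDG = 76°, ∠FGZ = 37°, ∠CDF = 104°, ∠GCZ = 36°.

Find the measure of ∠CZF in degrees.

1. ∠FDZ = 76°  [vertical angles at D]
2. ∠GFZ = 36°  [same arc GZ]
3. ∠CZF = 68°  [△FDZ]

∠CZF = 68°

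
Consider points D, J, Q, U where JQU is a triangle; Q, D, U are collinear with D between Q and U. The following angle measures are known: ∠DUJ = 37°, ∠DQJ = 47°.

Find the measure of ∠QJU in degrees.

∠QJU = 96°

1. ∠JUQ = 37°  [D on ray UQ]
2. ∠JQU = 47°  [D on ray QU]
3. ∠QJU = 96°  [△JQU]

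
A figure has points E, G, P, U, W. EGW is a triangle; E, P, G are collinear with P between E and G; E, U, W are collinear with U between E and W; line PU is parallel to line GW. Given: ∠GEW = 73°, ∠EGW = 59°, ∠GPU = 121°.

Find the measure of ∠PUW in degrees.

1. ∠EWG = 48°  [△EGW]
2. ∠EUP = 48°  [PU∥GW, corresponding at U]
3. ∠PUW = 132°  [linear pair at U on EW]

∠PUW = 132°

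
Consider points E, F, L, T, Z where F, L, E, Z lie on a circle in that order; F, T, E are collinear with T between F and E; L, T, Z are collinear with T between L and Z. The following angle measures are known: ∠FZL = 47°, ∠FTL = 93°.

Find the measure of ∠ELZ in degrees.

∠ELZ = 46°

1. ∠FEL = 47°  [same arc FL]
2. ∠ETL = 87°  [linear pair at T on FE]
3. ∠ELZ = 46°  [△LTE]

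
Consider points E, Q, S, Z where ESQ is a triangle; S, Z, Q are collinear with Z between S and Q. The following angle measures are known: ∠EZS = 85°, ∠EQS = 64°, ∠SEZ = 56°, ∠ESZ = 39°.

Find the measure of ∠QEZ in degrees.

1. ∠EZQ = 95°  [linear pair at Z on SQ]
2. ∠EQZ = 64°  [Z on ray QS]
3. ∠QEZ = 21°  [△EZQ]

∠QEZ = 21°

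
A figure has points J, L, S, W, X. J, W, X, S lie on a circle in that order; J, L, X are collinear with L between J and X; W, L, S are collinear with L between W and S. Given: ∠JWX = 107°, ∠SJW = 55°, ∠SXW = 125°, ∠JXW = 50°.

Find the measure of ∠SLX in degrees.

1. ∠WJX = 23°  [△JWX]
2. ∠JSW = 50°  [same arc JW]
3. ∠WSX = 23°  [same arc WX]
4. ∠JWS = 75°  [△JWS]
5. ∠JXS = 75°  [same arc JS]
6. ∠SLX = 82°  [△XLS]

∠SLX = 82°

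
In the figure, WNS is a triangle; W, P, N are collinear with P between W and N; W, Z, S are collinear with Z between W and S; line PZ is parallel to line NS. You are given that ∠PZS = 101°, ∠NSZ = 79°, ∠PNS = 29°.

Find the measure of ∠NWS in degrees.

1. ∠NSW = 79°  [Z on ray SW]
2. ∠SNW = 29°  [P on ray NW]
3. ∠NWS = 72°  [△WNS]

∠NWS = 72°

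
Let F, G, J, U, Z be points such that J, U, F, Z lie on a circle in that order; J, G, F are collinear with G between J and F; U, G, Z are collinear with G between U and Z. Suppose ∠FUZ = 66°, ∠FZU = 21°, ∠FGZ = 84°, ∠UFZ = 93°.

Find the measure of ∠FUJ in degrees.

1. ∠FJZ = 66°  [same arc FZ]
2. ∠JFZ = 75°  [△FGZ]
3. ∠FZJ = 39°  [△JFZ]
4. ∠FUJ = 141°  [cyclic JUFZ, opposite ∠U+∠Z]

∠FUJ = 141°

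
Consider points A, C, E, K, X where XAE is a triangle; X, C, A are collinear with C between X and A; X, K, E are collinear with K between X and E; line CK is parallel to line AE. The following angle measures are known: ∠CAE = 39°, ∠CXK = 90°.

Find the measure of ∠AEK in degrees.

1. ∠EAX = 39°  [C on ray AX]
2. ∠AXE = 90°  [C on XA, K on XE]
3. ∠AEX = 51°  [△XAE]
4. ∠AEK = 51°  [K on ray EX]

∠AEK = 51°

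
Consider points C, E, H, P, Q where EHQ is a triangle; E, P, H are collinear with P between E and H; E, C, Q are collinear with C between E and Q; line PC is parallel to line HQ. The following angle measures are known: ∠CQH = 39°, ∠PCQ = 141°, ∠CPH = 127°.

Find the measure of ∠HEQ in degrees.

∠HEQ = 88°

1. ∠ECP = 39°  [linear pair at C on EQ]
2. ∠CPE = 53°  [linear pair at P on EH]
3. ∠CEP = 88°  [△EPC]
4. ∠HEQ = 88°  [P on EH, C on EQ]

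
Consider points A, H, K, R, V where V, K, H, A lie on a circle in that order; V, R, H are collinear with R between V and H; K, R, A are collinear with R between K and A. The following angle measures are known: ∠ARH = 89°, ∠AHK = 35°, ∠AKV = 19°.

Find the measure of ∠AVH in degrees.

1. ∠ARV = 91°  [linear pair at R on VH]
2. ∠AVK = 145°  [cyclic VKHA, opposite ∠V+∠H]
3. ∠KAV = 16°  [△VKA]
4. ∠AVH = 73°  [△VRA]

∠AVH = 73°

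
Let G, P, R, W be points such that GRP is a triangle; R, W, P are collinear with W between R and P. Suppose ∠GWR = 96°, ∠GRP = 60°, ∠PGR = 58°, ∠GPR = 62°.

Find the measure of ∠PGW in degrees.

1. ∠GWP = 84°  [linear pair at W on RP]
2. ∠GPW = 62°  [W on ray PR]
3. ∠PGW = 34°  [△GWP]

∠PGW = 34°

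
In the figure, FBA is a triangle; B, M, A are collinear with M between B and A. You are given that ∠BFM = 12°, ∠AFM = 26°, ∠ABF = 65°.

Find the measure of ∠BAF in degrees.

∠BAF = 77°

1. ∠FBM = 65°  [M on ray BA]
2. ∠BMF = 103°  [△FBM]
3. ∠AMF = 77°  [linear pair at M on BA]
4. ∠FAM = 77°  [△FMA]
5. ∠BAF = 77°  [M on ray AB]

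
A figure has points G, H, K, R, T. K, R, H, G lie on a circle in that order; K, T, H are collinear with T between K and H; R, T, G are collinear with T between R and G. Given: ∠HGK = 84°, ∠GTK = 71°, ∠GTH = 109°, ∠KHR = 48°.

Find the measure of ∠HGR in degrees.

1. ∠HRK = 96°  [cyclic KRHG, opposite ∠R+∠G]
2. ∠HKR = 36°  [△KRH]
3. ∠HGR = 36°  [same arc RH]

∠HGR = 36°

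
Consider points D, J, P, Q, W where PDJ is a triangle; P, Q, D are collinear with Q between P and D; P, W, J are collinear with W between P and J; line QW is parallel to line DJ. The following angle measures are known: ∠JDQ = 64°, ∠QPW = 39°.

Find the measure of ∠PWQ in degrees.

1. ∠JDP = 64°  [Q on ray DP]
2. ∠DPJ = 39°  [Q on PD, W on PJ]
3. ∠DJP = 77°  [△PDJ]
4. ∠PWQ = 77°  [QW∥DJ, corresponding at W]

∠PWQ = 77°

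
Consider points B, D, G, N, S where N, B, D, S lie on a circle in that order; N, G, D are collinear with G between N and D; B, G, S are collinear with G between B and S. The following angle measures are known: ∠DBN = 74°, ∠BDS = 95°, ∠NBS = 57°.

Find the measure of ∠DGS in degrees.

1. ∠DSN = 106°  [cyclic NBDS, opposite ∠B+∠S]
2. ∠BNS = 85°  [cyclic NBDS, opposite ∠N+∠D]
3. ∠NDS = 57°  [same arc NS]
4. ∠BSN = 38°  [△NBS]
5. ∠DNS = 17°  [△NDS]
6. ∠NGS = 125°  [△NGS]
7. ∠DGS = 55°  [linear pair at G on ND]

∠DGS = 55°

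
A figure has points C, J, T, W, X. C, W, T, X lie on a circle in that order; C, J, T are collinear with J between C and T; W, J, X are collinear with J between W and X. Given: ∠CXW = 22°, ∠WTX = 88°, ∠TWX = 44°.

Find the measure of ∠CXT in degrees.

∠CXT = 70°

1. ∠WCX = 92°  [cyclic CWTX, opposite ∠C+∠T]
2. ∠TCX = 44°  [same arc TX]
3. ∠CWX = 66°  [△CWX]
4. ∠CTX = 66°  [same arc CX]
5. ∠CXT = 70°  [△CTX]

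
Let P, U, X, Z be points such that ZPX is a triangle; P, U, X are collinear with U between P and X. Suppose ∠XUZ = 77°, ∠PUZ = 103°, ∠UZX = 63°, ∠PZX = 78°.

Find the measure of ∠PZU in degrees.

∠PZU = 15°

1. ∠UXZ = 40°  [△ZUX]
2. ∠PXZ = 40°  [U on ray XP]
3. ∠XPZ = 62°  [△ZPX]
4. ∠UPZ = 62°  [U on ray PX]
5. ∠PZU = 15°  [△ZPU]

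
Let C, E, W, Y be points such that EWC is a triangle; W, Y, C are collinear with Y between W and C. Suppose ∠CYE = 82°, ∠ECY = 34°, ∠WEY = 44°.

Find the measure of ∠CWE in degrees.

1. ∠EYW = 98°  [linear pair at Y on WC]
2. ∠EWY = 38°  [△EWY]
3. ∠CWE = 38°  [Y on ray WC]

∠CWE = 38°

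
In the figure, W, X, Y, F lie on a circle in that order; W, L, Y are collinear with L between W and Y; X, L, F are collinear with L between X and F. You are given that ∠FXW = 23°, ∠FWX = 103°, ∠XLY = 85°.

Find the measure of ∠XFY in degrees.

∠XFY = 62°

1. ∠FYW = 23°  [same arc WF]
2. ∠FLW = 85°  [vertical angles at L]
3. ∠FLY = 95°  [linear pair at L on WY]
4. ∠XFY = 62°  [△YLF]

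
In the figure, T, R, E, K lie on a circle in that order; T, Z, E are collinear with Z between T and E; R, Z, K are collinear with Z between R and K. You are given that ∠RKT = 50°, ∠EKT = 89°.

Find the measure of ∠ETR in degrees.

1. ∠RET = 50°  [same arc TR]
2. ∠ERT = 91°  [cyclic TREK, opposite ∠R+∠K]
3. ∠ETR = 39°  [△TRE]

∠ETR = 39°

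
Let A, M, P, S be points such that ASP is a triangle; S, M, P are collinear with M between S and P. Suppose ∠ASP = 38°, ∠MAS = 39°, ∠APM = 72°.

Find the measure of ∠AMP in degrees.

1. ∠ASM = 38°  [M on ray SP]
2. ∠AMS = 103°  [△ASM]
3. ∠AMP = 77°  [linear pair at M on SP]

∠AMP = 77°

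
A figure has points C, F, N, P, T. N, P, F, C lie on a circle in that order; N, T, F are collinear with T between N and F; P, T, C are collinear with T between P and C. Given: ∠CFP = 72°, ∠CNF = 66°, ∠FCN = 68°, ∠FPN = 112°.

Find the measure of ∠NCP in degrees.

1. ∠CNP = 108°  [cyclic NPFC, opposite ∠N+∠F]
2. ∠CFN = 46°  [△NFC]
3. ∠CPN = 46°  [same arc NC]
4. ∠NCP = 26°  [△NPC]

∠NCP = 26°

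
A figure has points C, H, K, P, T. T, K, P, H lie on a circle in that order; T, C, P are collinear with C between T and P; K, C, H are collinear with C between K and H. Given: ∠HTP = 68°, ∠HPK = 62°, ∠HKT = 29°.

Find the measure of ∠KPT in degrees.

1. ∠HTK = 118°  [cyclic TKPH, opposite ∠T+∠P]
2. ∠KHT = 33°  [△TKH]
3. ∠KPT = 33°  [same arc TK]

∠KPT = 33°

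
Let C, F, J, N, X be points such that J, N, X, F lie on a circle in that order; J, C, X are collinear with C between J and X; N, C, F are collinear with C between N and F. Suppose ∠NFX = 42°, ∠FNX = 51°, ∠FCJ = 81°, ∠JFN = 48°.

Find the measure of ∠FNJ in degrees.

∠FNJ = 39°

1. ∠FXN = 87°  [△NXF]
2. ∠FJN = 93°  [cyclic JNXF, opposite ∠J+∠X]
3. ∠FNJ = 39°  [△JNF]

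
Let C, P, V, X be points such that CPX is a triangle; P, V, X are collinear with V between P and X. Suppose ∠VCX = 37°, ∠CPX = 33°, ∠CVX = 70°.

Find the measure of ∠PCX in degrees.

1. ∠CXV = 73°  [△CVX]
2. ∠CXP = 73°  [V on ray XP]
3. ∠PCX = 74°  [△CPX]

∠PCX = 74°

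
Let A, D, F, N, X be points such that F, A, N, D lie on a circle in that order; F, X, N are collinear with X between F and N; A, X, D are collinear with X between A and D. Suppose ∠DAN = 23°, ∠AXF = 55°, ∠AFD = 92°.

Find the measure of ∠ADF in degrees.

∠ADF = 32°

1. ∠DFN = 23°  [same arc ND]
2. ∠DXN = 55°  [vertical angles at X]
3. ∠DXF = 125°  [linear pair at X on FN]
4. ∠ADF = 32°  [△FXD]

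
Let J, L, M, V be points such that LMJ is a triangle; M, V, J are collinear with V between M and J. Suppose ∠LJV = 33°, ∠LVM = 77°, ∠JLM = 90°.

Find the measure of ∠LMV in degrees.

1. ∠LJM = 33°  [V on ray JM]
2. ∠JML = 57°  [△LMJ]
3. ∠LMV = 57°  [V on ray MJ]

∠LMV = 57°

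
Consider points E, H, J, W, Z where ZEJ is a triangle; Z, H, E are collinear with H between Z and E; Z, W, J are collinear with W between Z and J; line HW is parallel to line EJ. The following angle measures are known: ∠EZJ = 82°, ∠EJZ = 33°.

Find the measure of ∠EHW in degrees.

∠EHW = 115°

1. ∠JEZ = 65°  [△ZEJ]
2. ∠WHZ = 65°  [HW∥EJ, corresponding at H]
3. ∠EHW = 115°  [linear pair at H on ZE]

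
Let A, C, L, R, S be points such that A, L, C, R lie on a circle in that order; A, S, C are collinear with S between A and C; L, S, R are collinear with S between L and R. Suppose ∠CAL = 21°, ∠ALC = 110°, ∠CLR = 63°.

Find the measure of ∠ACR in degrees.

1. ∠ARC = 70°  [cyclic ALCR, opposite ∠L+∠R]
2. ∠CAR = 63°  [same arc CR]
3. ∠ACR = 47°  [△ACR]

∠ACR = 47°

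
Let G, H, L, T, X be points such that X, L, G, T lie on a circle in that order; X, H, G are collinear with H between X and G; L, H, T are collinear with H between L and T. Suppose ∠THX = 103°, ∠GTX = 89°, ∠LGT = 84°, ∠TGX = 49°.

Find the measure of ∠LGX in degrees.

∠LGX = 35°

1. ∠GHL = 103°  [vertical angles at H]
2. ∠GXT = 42°  [△XGT]
3. ∠GLT = 42°  [same arc GT]
4. ∠LGX = 35°  [△LHG]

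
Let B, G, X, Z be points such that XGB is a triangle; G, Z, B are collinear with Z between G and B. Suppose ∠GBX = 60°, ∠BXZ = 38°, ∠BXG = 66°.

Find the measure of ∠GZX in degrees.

1. ∠XBZ = 60°  [Z on ray BG]
2. ∠BZX = 82°  [△XZB]
3. ∠GZX = 98°  [linear pair at Z on GB]

∠GZX = 98°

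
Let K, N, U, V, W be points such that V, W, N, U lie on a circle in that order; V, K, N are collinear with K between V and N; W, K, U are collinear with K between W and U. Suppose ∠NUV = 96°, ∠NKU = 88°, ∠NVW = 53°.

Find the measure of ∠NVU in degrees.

1. ∠NUW = 53°  [same arc WN]
2. ∠UNV = 39°  [△NKU]
3. ∠NVU = 45°  [△VNU]

∠NVU = 45°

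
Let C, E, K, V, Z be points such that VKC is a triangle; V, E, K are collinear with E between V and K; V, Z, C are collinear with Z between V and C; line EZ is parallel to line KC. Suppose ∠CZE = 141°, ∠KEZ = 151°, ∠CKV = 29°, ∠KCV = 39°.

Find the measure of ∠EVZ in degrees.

1. ∠EZV = 39°  [linear pair at Z on VC]
2. ∠VEZ = 29°  [linear pair at E on VK]
3. ∠EVZ = 112°  [△VEZ]

∠EVZ = 112°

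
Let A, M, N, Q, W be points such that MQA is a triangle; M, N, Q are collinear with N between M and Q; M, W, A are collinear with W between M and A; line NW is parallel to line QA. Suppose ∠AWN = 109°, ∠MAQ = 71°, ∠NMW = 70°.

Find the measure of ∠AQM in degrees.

1. ∠MWN = 71°  [linear pair at W on MA]
2. ∠MNW = 39°  [△MNW]
3. ∠AQM = 39°  [NW∥QA, corresponding at N]

∠AQM = 39°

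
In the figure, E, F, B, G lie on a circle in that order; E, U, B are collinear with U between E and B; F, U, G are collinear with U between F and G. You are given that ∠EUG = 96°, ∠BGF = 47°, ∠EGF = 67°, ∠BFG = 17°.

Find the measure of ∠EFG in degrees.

∠EFG = 49°

1. ∠BUF = 96°  [vertical angles at U]
2. ∠BEF = 47°  [same arc FB]
3. ∠EUF = 84°  [linear pair at U on EB]
4. ∠EFG = 49°  [△EUF]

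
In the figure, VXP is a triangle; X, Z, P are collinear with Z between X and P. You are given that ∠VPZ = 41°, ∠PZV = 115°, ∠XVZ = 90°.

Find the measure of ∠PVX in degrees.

1. ∠VPX = 41°  [Z on ray PX]
2. ∠VZX = 65°  [linear pair at Z on XP]
3. ∠VXZ = 25°  [△VXZ]
4. ∠PXV = 25°  [Z on ray XP]
5. ∠PVX = 114°  [△VXP]

∠PVX = 114°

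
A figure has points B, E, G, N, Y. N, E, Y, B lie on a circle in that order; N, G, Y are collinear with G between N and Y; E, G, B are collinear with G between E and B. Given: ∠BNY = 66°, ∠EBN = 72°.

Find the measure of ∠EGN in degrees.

∠EGN = 138°

1. ∠BEY = 66°  [same arc YB]
2. ∠EYN = 72°  [same arc NE]
3. ∠EGY = 42°  [△EGY]
4. ∠EGN = 138°  [linear pair at G on NY]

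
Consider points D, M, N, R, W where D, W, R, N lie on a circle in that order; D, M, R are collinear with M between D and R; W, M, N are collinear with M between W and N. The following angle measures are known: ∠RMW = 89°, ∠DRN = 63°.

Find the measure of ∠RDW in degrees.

∠RDW = 26°

1. ∠DMW = 91°  [linear pair at M on DR]
2. ∠DWN = 63°  [same arc DN]
3. ∠RDW = 26°  [△DMW]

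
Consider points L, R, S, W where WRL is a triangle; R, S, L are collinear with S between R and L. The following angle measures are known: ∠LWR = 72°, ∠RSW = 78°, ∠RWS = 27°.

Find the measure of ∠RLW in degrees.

∠RLW = 33°

1. ∠SRW = 75°  [△WRS]
2. ∠LRW = 75°  [S on ray RL]
3. ∠RLW = 33°  [△WRL]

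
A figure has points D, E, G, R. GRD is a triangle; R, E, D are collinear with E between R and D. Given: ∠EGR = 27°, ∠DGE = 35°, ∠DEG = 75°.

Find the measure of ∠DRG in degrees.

∠DRG = 48°

1. ∠GER = 105°  [linear pair at E on RD]
2. ∠ERG = 48°  [△GRE]
3. ∠DRG = 48°  [E on ray RD]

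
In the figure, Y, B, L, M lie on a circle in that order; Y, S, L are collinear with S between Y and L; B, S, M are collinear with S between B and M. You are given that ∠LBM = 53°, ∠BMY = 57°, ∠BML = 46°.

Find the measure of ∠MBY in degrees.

∠MBY = 24°

1. ∠BLM = 81°  [△BLM]
2. ∠BYM = 99°  [cyclic YBLM, opposite ∠Y+∠L]
3. ∠MBY = 24°  [△YBM]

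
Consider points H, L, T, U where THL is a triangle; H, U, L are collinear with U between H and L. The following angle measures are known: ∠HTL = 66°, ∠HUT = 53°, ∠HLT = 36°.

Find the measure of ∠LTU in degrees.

∠LTU = 17°

1. ∠LUT = 127°  [linear pair at U on HL]
2. ∠TLU = 36°  [U on ray LH]
3. ∠LTU = 17°  [△TUL]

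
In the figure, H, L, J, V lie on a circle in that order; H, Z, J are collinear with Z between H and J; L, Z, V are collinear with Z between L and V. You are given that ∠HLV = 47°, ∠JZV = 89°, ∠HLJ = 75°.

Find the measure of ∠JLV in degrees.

∠JLV = 28°

1. ∠HJV = 47°  [same arc HV]
2. ∠HVJ = 105°  [cyclic HLJV, opposite ∠L+∠V]
3. ∠JHV = 28°  [△HJV]
4. ∠JLV = 28°  [same arc JV]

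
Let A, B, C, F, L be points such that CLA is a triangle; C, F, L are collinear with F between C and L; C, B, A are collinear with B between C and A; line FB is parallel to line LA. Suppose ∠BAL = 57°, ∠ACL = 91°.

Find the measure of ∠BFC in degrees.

∠BFC = 32°

1. ∠CAL = 57°  [B on ray AC]
2. ∠ALC = 32°  [△CLA]
3. ∠BFC = 32°  [FB∥LA, corresponding at F]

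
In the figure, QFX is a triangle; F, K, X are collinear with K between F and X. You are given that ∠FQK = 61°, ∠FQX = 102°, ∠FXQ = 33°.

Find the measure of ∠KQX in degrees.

∠KQX = 41°

1. ∠QFX = 45°  [△QFX]
2. ∠KXQ = 33°  [K on ray XF]
3. ∠KFQ = 45°  [K on ray FX]
4. ∠FKQ = 74°  [△QFK]
5. ∠QKX = 106°  [linear pair at K on FX]
6. ∠KQX = 41°  [△QKX]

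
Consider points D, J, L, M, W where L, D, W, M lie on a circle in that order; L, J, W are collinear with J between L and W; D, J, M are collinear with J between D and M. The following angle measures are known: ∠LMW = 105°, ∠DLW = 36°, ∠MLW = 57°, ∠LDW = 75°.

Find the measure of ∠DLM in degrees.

1. ∠LWM = 18°  [△LWM]
2. ∠DWL = 69°  [△LDW]
3. ∠LDM = 18°  [same arc LM]
4. ∠DML = 69°  [same arc LD]
5. ∠DLM = 93°  [△LDM]

∠DLM = 93°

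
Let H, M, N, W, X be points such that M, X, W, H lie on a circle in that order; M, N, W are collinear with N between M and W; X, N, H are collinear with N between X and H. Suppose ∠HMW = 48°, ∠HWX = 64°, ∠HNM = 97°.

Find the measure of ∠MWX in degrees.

1. ∠HXW = 48°  [same arc WH]
2. ∠WNX = 97°  [vertical angles at N]
3. ∠MWX = 35°  [△XNW]

∠MWX = 35°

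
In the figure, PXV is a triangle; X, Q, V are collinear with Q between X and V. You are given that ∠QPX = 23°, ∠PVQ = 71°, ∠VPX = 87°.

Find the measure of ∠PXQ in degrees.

1. ∠PVX = 71°  [Q on ray VX]
2. ∠PXV = 22°  [△PXV]
3. ∠PXQ = 22°  [Q on ray XV]

∠PXQ = 22°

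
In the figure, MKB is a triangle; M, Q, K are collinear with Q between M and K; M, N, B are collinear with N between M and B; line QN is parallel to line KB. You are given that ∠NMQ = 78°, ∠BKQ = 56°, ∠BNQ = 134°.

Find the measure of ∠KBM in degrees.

∠KBM = 46°

1. ∠BMK = 78°  [Q on MK, N on MB]
2. ∠BKM = 56°  [Q on ray KM]
3. ∠KBM = 46°  [△MKB]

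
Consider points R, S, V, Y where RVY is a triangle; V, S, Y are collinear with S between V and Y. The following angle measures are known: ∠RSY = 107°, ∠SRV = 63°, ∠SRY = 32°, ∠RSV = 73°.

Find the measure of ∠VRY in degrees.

1. ∠RYS = 41°  [△RSY]
2. ∠RVS = 44°  [△RVS]
3. ∠RYV = 41°  [S on ray YV]
4. ∠RVY = 44°  [S on ray VY]
5. ∠VRY = 95°  [△RVY]

∠VRY = 95°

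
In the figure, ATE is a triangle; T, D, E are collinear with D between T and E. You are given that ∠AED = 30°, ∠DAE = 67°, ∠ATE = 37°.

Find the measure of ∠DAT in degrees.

∠DAT = 46°

1. ∠ADE = 83°  [△ADE]
2. ∠ATD = 37°  [D on ray TE]
3. ∠ADT = 97°  [linear pair at D on TE]
4. ∠DAT = 46°  [△ATD]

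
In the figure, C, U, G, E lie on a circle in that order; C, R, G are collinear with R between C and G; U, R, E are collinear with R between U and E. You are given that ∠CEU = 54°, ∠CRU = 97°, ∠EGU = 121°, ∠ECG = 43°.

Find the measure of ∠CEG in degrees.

∠CEG = 70°

1. ∠ECU = 59°  [cyclic CUGE, opposite ∠C+∠G]
2. ∠CUE = 67°  [△CUE]
3. ∠CGE = 67°  [same arc CE]
4. ∠CEG = 70°  [△CGE]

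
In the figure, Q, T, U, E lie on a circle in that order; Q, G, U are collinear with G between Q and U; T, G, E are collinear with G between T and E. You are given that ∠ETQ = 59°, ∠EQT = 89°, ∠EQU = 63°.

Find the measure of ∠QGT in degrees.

1. ∠QET = 32°  [△QTE]
2. ∠ETU = 63°  [same arc UE]
3. ∠QUT = 32°  [same arc QT]
4. ∠TGU = 85°  [△TGU]
5. ∠QGT = 95°  [linear pair at G on QU]

∠QGT = 95°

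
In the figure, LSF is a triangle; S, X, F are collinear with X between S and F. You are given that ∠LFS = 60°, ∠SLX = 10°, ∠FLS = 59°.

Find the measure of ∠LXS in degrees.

1. ∠FSL = 61°  [△LSF]
2. ∠LSX = 61°  [X on ray SF]
3. ∠LXS = 109°  [△LSX]

∠LXS = 109°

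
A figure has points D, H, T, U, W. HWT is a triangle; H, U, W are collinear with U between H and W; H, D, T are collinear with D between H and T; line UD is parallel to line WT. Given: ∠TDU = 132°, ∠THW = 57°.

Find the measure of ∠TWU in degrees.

∠TWU = 75°

1. ∠HDU = 48°  [linear pair at D on HT]
2. ∠DHU = 57°  [U on HW, D on HT]
3. ∠DUH = 75°  [△HUD]
4. ∠DUW = 105°  [linear pair at U on HW]
5. ∠TWU = 75°  [UD∥WT, co-interior at W–U]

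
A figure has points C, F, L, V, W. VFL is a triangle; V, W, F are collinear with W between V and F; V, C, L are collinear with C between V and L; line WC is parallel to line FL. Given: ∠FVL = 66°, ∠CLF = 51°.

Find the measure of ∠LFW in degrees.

∠LFW = 63°

1. ∠FLV = 51°  [C on ray LV]
2. ∠LFV = 63°  [△VFL]
3. ∠LFW = 63°  [W on ray FV]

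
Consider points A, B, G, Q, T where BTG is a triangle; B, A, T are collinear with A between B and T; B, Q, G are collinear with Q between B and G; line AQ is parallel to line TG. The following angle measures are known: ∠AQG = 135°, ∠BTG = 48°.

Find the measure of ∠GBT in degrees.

1. ∠AQB = 45°  [linear pair at Q on BG]
2. ∠BAQ = 48°  [AQ∥TG, corresponding at A]
3. ∠ABQ = 87°  [△BAQ]
4. ∠GBT = 87°  [A on BT, Q on BG]

∠GBT = 87°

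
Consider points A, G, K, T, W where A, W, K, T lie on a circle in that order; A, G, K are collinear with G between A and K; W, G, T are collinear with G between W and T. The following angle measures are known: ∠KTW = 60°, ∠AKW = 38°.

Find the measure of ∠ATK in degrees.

1. ∠KAW = 60°  [same arc WK]
2. ∠AWK = 82°  [△AWK]
3. ∠ATK = 98°  [cyclic AWKT, opposite ∠W+∠T]

∠ATK = 98°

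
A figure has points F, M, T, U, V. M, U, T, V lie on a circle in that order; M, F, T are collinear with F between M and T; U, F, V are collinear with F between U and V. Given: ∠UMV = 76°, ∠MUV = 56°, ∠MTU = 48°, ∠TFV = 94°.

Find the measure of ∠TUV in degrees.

1. ∠UTV = 104°  [cyclic MUTV, opposite ∠M+∠T]
2. ∠MTV = 56°  [same arc MV]
3. ∠TVU = 30°  [△TFV]
4. ∠TUV = 46°  [△UTV]

∠TUV = 46°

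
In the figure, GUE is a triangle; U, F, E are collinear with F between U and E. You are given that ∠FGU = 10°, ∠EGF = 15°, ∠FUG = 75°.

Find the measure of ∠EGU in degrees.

∠EGU = 25°

1. ∠GFU = 95°  [△GUF]
2. ∠EUG = 75°  [F on ray UE]
3. ∠EFG = 85°  [linear pair at F on UE]
4. ∠FEG = 80°  [△GFE]
5. ∠GEU = 80°  [F on ray EU]
6. ∠EGU = 25°  [△GUE]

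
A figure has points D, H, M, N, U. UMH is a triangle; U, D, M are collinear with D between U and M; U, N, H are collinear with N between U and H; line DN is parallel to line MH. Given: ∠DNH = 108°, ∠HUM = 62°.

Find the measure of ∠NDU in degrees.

∠NDU = 46°

1. ∠DNU = 72°  [linear pair at N on UH]
2. ∠DUN = 62°  [D on UM, N on UH]
3. ∠NDU = 46°  [△UDN]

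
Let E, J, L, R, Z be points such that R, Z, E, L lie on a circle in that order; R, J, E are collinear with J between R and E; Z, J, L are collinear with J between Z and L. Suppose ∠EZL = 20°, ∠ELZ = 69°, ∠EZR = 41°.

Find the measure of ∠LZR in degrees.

1. ∠ERL = 20°  [same arc EL]
2. ∠ELR = 139°  [cyclic RZEL, opposite ∠Z+∠L]
3. ∠LER = 21°  [△REL]
4. ∠LZR = 21°  [same arc RL]

∠LZR = 21°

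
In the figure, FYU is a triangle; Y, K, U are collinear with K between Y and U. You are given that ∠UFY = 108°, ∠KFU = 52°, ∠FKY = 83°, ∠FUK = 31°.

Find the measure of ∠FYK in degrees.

∠FYK = 41°

1. ∠FUY = 31°  [K on ray UY]
2. ∠FYU = 41°  [△FYU]
3. ∠FYK = 41°  [K on ray YU]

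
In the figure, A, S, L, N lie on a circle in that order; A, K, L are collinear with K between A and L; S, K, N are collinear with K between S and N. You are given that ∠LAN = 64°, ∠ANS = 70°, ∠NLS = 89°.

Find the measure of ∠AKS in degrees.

1. ∠LSN = 64°  [same arc LN]
2. ∠ALS = 70°  [same arc AS]
3. ∠LKS = 46°  [△SKL]
4. ∠AKS = 134°  [linear pair at K on AL]

∠AKS = 134°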